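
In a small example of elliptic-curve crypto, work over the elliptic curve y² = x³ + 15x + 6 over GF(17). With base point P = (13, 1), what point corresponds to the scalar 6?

(10, 0)

Double-and-add on 6 = (110)₂. Start with P = (13, 1) for the leading 1-bit.
double: tangent at (13, 1): λ = (3·13² + 15)/(2·1) ≡ 12/2. 2⁻¹ ≡ 9 (mod 17) since 2·9 = 18 ≡ 1, so λ ≡ 12·9 ≡ 6.
  x = λ² - 13 - 13 = 36 - 26 ≡ 10; y = λ·(13 - 10) - 1 ≡ 0. → (10, 0)
add P: (10, 0) + (13, 1). λ = (1 - 0)/(13 - 10) ≡ 1/3 mod 17. 3⁻¹ ≡ 6 (mod 17), so λ ≡ 6.
  x = λ² - 10 - 13 = 36 - 23 ≡ 13; y = λ·(10 - 13) - 0 ≡ 16. → (13, 16)
double: tangent at (13, 16): λ = (3·13² + 15)/(2·16) ≡ 12/15. 15⁻¹ ≡ 8 (mod 17), so λ ≡ 12·8 ≡ 11.
  x = λ² - 13 - 13 = 121 - 26 ≡ 10; y = λ·(13 - 10) - 16 ≡ 0. → (10, 0)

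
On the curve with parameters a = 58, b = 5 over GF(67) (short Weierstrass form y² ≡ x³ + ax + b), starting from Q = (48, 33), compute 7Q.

(40, 53)

Repeated addition: build up to 7Q.
2Q: tangent at (48, 33): λ = (3·48² + 58)/(2·33) ≡ 2/66. 66⁻¹ ≡ 66 (mod 67), so λ ≡ 2·66 ≡ 65.
  x = λ² - 48 - 48 = 4225 - 96 ≡ 42; y = λ·(48 - 42) - 33 ≡ 22. → (42, 22)
3Q: (42, 22) + (48, 33). λ = (33 - 22)/(48 - 42) ≡ 11/6 mod 67. 6⁻¹ ≡ 56 (mod 67), so λ ≡ 13.
  x = λ² - 42 - 48 = 169 - 90 ≡ 12; y = λ·(42 - 12) - 22 ≡ 33. → (12, 33)
4Q: (12, 33) + (48, 33). λ = (33 - 33)/(48 - 12) ≡ 0/36 mod 67. 36⁻¹ ≡ 54 (mod 67), so λ ≡ 0.
  x = λ² - 12 - 48 = 0 - 60 ≡ 7; y = λ·(12 - 7) - 33 ≡ 34. → (7, 34)
5Q: (7, 34) + (48, 33). λ = (33 - 34)/(48 - 7) ≡ 66/41 mod 67. 41⁻¹ ≡ 18 (mod 67) since 41·18 = 738 ≡ 1, so λ ≡ 49.
  x = λ² - 7 - 48 = 2401 - 55 ≡ 1; y = λ·(7 - 1) - 34 ≡ 59. → (1, 59)
6Q: (1, 59) + (48, 33). λ = (33 - 59)/(48 - 1) ≡ 41/47 mod 67. 47⁻¹ ≡ 10 (mod 67), so λ ≡ 8.
  x = λ² - 1 - 48 = 64 - 49 ≡ 15; y = λ·(1 - 15) - 59 ≡ 30. → (15, 30)
7Q: (15, 30) + (48, 33). λ = (33 - 30)/(48 - 15) ≡ 3/33 mod 67. 33⁻¹ ≡ 65 (mod 67), so λ ≡ 61.
  x = λ² - 15 - 48 = 3721 - 63 ≡ 40; y = λ·(15 - 40) - 30 ≡ 53. → (40, 53)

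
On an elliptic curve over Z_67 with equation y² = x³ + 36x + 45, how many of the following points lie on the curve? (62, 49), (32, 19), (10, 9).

0

(62, 49): 49² ≡ 56, rhs ≡ 8 → off.
(32, 19): 19² ≡ 26, rhs ≡ 63 → off.
(10, 9): 9² ≡ 14, rhs ≡ 65 → off.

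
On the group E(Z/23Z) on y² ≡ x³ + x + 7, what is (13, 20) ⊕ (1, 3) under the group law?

(13, 20) + (1, 3). λ = (3 - 20)/(1 - 13) ≡ 6/11 mod 23. 11⁻¹ ≡ 21 (mod 23), so λ ≡ 11.
  x = λ² - 13 - 1 = 121 - 14 ≡ 15; y = λ·(13 - 15) - 20 ≡ 4. → (15, 4)

(15, 4)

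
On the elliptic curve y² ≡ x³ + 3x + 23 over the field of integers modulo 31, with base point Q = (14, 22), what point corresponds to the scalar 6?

(28, 7)

Repeated addition: build up to 6Q.
2Q: tangent at (14, 22): λ = (3·14² + 3)/(2·22) ≡ 2/13. 13⁻¹ ≡ 12 (mod 31), so λ ≡ 2·12 ≡ 24.
  x = λ² - 14 - 14 = 576 - 28 ≡ 21; y = λ·(14 - 21) - 22 ≡ 27. → (21, 27)
3Q: (21, 27) + (14, 22). λ = (22 - 27)/(14 - 21) ≡ 26/24 mod 31. 24⁻¹ ≡ 22 (mod 31), so λ ≡ 14.
  x = λ² - 21 - 14 = 196 - 35 ≡ 6; y = λ·(21 - 6) - 27 ≡ 28. → (6, 28)
4Q: (6, 28) + (14, 22). λ = (22 - 28)/(14 - 6) ≡ 25/8 mod 31. 8⁻¹ ≡ 4 (mod 31), so λ ≡ 7.
  x = λ² - 6 - 14 = 49 - 20 ≡ 29; y = λ·(6 - 29) - 28 ≡ 28. → (29, 28)
5Q: (29, 28) + (14, 22). λ = (22 - 28)/(14 - 29) ≡ 25/16 mod 31. 16⁻¹ ≡ 2 (mod 31), so λ ≡ 19.
  x = λ² - 29 - 14 = 361 - 43 ≡ 8; y = λ·(29 - 8) - 28 ≡ 30. → (8, 30)
6Q: (8, 30) + (14, 22). λ = (22 - 30)/(14 - 8) ≡ 23/6 mod 31. 6⁻¹ ≡ 26 (mod 31), so λ ≡ 9.
  x = λ² - 8 - 14 = 81 - 22 ≡ 28; y = λ·(8 - 28) - 30 ≡ 7. → (28, 7)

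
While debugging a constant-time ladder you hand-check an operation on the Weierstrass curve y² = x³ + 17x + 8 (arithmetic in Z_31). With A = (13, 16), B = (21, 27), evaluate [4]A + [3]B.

(0, 16)

First 4A:
Repeated addition: build up to 4A.
2A: tangent at (13, 16): λ = (3·13² + 17)/(2·16) ≡ 28/1. 1⁻¹ ≡ 1 (mod 31) since 1·1 = 1 ≡ 1, so λ ≡ 28·1 ≡ 28.
  x = λ² - 13 - 13 = 784 - 26 ≡ 14; y = λ·(13 - 14) - 16 ≡ 18. → (14, 18)
3A: (14, 18) + (13, 16). λ = (16 - 18)/(13 - 14) ≡ 29/30 mod 31. 30⁻¹ ≡ 30 (mod 31) since 30·30 = 900 ≡ 1, so λ ≡ 2.
  x = λ² - 14 - 13 = 4 - 27 ≡ 8; y = λ·(14 - 8) - 18 ≡ 25. → (8, 25)
4A: (8, 25) + (13, 16). λ = (16 - 25)/(13 - 8) ≡ 22/5 mod 31. 5⁻¹ ≡ 25 (mod 31) since 5·25 = 125 ≡ 1, so λ ≡ 23.
  x = λ² - 8 - 13 = 529 - 21 ≡ 12; y = λ·(8 - 12) - 25 ≡ 7. → (12, 7)
4A = (12, 7).
Next 3B:
Repeated addition: build up to 3B.
2B: tangent at (21, 27): λ = (3·21² + 17)/(2·27) ≡ 7/23. 23⁻¹ ≡ 27 (mod 31), so λ ≡ 7·27 ≡ 3.
  x = λ² - 21 - 21 = 9 - 42 ≡ 29; y = λ·(21 - 29) - 27 ≡ 11. → (29, 11)
3B: (29, 11) + (21, 27). λ = (27 - 11)/(21 - 29) ≡ 16/23 mod 31. 23⁻¹ ≡ 27 (mod 31) since 23·27 = 621 ≡ 1, so λ ≡ 29.
  x = λ² - 29 - 21 = 841 - 50 ≡ 16; y = λ·(29 - 16) - 11 ≡ 25. → (16, 25)
3B = (16, 25).
Finally 4A + 3B:
(12, 7) + (16, 25). λ = (25 - 7)/(16 - 12) ≡ 18/4 mod 31. 4⁻¹ ≡ 8 (mod 31), so λ ≡ 20.
  x = λ² - 12 - 16 = 400 - 28 ≡ 0; y = λ·(12 - 0) - 7 ≡ 16. → (0, 16)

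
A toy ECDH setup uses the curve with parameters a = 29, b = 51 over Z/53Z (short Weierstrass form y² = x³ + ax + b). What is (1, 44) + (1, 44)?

(45, 46)

tangent at (1, 44): λ = (3·1² + 29)/(2·44) ≡ 32/35. 35⁻¹ ≡ 50 (mod 53), so λ ≡ 32·50 ≡ 10.
  x = λ² - 1 - 1 = 100 - 2 ≡ 45; y = λ·(1 - 45) - 44 ≡ 46. → (45, 46)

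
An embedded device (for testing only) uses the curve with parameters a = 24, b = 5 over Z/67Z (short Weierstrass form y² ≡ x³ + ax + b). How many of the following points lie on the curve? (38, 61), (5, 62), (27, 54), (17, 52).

1

(38, 61): 61² ≡ 36, rhs ≡ 45 → off.
(5, 62): 62² ≡ 25, rhs ≡ 49 → off.
(27, 54): 54² ≡ 35, rhs ≡ 35 → on.
(17, 52): 52² ≡ 24, rhs ≡ 33 → off.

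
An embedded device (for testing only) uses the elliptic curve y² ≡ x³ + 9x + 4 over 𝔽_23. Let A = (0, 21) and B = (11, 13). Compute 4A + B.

First 4A:
Double-and-add on 4 = (100)₂. Start with A = (0, 21) for the leading 1-bit.
double: tangent at (0, 21): λ = (3·0² + 9)/(2·21) ≡ 9/19. 19⁻¹ ≡ 17 (mod 23), so λ ≡ 9·17 ≡ 15.
  x = λ² - 0 - 0 = 225 - 0 ≡ 18; y = λ·(0 - 18) - 21 ≡ 8. → (18, 8)
double: tangent at (18, 8): λ = (3·18² + 9)/(2·8) ≡ 15/16. 16⁻¹ ≡ 13 (mod 23) since 16·13 = 208 ≡ 1, so λ ≡ 15·13 ≡ 11.
  x = λ² - 18 - 18 = 121 - 36 ≡ 16; y = λ·(18 - 16) - 8 ≡ 14. → (16, 14)
4A = (16, 14).
Finally 4A + B:
(16, 14) + (11, 13). λ = (13 - 14)/(11 - 16) ≡ 22/18 mod 23. 18⁻¹ ≡ 9 (mod 23), so λ ≡ 14.
  x = λ² - 16 - 11 = 196 - 27 ≡ 8; y = λ·(16 - 8) - 14 ≡ 6. → (8, 6)

(8, 6)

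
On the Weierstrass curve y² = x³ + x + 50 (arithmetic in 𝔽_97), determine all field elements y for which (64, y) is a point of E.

none

x³ + 1x + 50 = 262258 ≡ 67 (mod 97).
67 is a non-residue mod 97; no y exists.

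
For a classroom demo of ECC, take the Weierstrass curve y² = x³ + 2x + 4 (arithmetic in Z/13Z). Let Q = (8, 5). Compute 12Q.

Double-and-add on 12 = (1100)₂. Start with Q = (8, 5) for the leading 1-bit.
double: tangent at (8, 5): λ = (3·8² + 2)/(2·5) ≡ 12/10. 10⁻¹ ≡ 4 (mod 13), so λ ≡ 12·4 ≡ 9.
  x = λ² - 8 - 8 = 81 - 16 ≡ 0; y = λ·(8 - 0) - 5 ≡ 2. → (0, 2)
add Q: (0, 2) + (8, 5). λ = (5 - 2)/(8 - 0) ≡ 3/8 mod 13. 8⁻¹ ≡ 5 (mod 13) since 8·5 = 40 ≡ 1, so λ ≡ 2.
  x = λ² - 0 - 8 = 4 - 8 ≡ 9; y = λ·(0 - 9) - 2 ≡ 6. → (9, 6)
double: tangent at (9, 6): λ = (3·9² + 2)/(2·6) ≡ 11/12. 12⁻¹ ≡ 12 (mod 13), so λ ≡ 11·12 ≡ 2.
  x = λ² - 9 - 9 = 4 - 18 ≡ 12; y = λ·(9 - 12) - 6 ≡ 1. → (12, 1)
double: tangent at (12, 1): λ = (3·12² + 2)/(2·1) ≡ 5/2. 2⁻¹ ≡ 7 (mod 13) since 2·7 = 14 ≡ 1, so λ ≡ 5·7 ≡ 9.
  x = λ² - 12 - 12 = 81 - 24 ≡ 5; y = λ·(12 - 5) - 1 ≡ 10. → (5, 10)

(5, 10)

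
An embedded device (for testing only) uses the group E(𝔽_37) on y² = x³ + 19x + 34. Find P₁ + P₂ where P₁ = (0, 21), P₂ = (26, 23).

(4, 10)

(0, 21) + (26, 23). λ = (23 - 21)/(26 - 0) ≡ 2/26 mod 37. 26⁻¹ ≡ 10 (mod 37) since 26·10 = 260 ≡ 1, so λ ≡ 20.
  x = λ² - 0 - 26 = 400 - 26 ≡ 4; y = λ·(0 - 4) - 21 ≡ 10. → (4, 10)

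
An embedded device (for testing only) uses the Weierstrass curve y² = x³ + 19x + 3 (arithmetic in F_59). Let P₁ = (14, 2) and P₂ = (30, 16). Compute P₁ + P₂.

(14, 2) + (30, 16). λ = (16 - 2)/(30 - 14) ≡ 14/16 mod 59. 16⁻¹ ≡ 48 (mod 59) since 16·48 = 768 ≡ 1, so λ ≡ 23.
  x = λ² - 14 - 30 = 529 - 44 ≡ 13; y = λ·(14 - 13) - 2 ≡ 21. → (13, 21)

(13, 21)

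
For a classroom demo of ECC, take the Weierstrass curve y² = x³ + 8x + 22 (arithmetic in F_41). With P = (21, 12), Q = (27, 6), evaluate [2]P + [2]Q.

First 2P:
Repeated addition: build up to 2P.
2P: tangent at (21, 12): λ = (3·21² + 8)/(2·12) ≡ 19/24. 24⁻¹ ≡ 12 (mod 41) since 24·12 = 288 ≡ 1, so λ ≡ 19·12 ≡ 23.
  x = λ² - 21 - 21 = 529 - 42 ≡ 36; y = λ·(21 - 36) - 12 ≡ 12. → (36, 12)
2P = (36, 12).
Next 2Q:
Repeated addition: build up to 2Q.
2Q: tangent at (27, 6): λ = (3·27² + 8)/(2·6) ≡ 22/12. 12⁻¹ ≡ 24 (mod 41), so λ ≡ 22·24 ≡ 36.
  x = λ² - 27 - 27 = 1296 - 54 ≡ 12; y = λ·(27 - 12) - 6 ≡ 1. → (12, 1)
2Q = (12, 1).
Finally 2P + 2Q:
(36, 12) + (12, 1). λ = (1 - 12)/(12 - 36) ≡ 30/17 mod 41. 17⁻¹ ≡ 29 (mod 41), so λ ≡ 9.
  x = λ² - 36 - 12 = 81 - 48 ≡ 33; y = λ·(36 - 33) - 12 ≡ 15. → (33, 15)

(33, 15)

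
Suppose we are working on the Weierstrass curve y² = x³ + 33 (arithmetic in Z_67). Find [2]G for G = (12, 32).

(9, 5)

tangent at (12, 32): λ = (3·12² + 0)/(2·32) ≡ 30/64. 64⁻¹ ≡ 22 (mod 67), so λ ≡ 30·22 ≡ 57.
  x = λ² - 12 - 12 = 3249 - 24 ≡ 9; y = λ·(12 - 9) - 32 ≡ 5. → (9, 5)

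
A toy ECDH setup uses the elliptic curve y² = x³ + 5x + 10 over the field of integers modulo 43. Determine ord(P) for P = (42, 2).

5

2P: tangent at (42, 2): λ = (3·42² + 5)/(2·2) ≡ 8/4. 4⁻¹ ≡ 11 (mod 43), so λ ≡ 8·11 ≡ 2.
  x = λ² - 42 - 42 = 4 - 84 ≡ 6; y = λ·(42 - 6) - 2 ≡ 27. → (6, 27)
3P: (6, 27) + (42, 2). λ = (2 - 27)/(42 - 6) ≡ 18/36 mod 43. 36⁻¹ ≡ 6 (mod 43), so λ ≡ 22.
  x = λ² - 6 - 42 = 484 - 48 ≡ 6; y = λ·(6 - 6) - 27 ≡ 16. → (6, 16)
4P: (6, 16) + (42, 2). λ = (2 - 16)/(42 - 6) ≡ 29/36 mod 43. 36⁻¹ ≡ 6 (mod 43), so λ ≡ 2.
  x = λ² - 6 - 42 = 4 - 48 ≡ 42; y = λ·(6 - 42) - 16 ≡ 41. → (42, 41)
5P: (42, 41) + (42, 2): same x and y₁ ≡ -y₂, so the sum is O.
5P = O, so the order is 5.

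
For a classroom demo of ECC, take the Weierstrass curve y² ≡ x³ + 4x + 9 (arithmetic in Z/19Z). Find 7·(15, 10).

Write G = (15, 10).
Double-and-add on 7 = (111)₂. Start with G = (15, 10) for the leading 1-bit.
double: tangent at (15, 10): λ = (3·15² + 4)/(2·10) ≡ 14/1. 1⁻¹ ≡ 1 (mod 19) since 1·1 = 1 ≡ 1, so λ ≡ 14·1 ≡ 14.
  x = λ² - 15 - 15 = 196 - 30 ≡ 14; y = λ·(15 - 14) - 10 ≡ 4. → (14, 4)
add G: (14, 4) + (15, 10). λ = (10 - 4)/(15 - 14) ≡ 6/1 mod 19. 1⁻¹ ≡ 1 (mod 19), so λ ≡ 6.
  x = λ² - 14 - 15 = 36 - 29 ≡ 7; y = λ·(14 - 7) - 4 ≡ 0. → (7, 0)
double: (7, 0) + (7, 0): same x and y₁ ≡ -y₂, so the sum is O.
add G: O + (15, 10) = (15, 10) (identity).

(15, 10)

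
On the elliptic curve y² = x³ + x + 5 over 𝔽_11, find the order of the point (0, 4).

2P: tangent at (0, 4): λ = (3·0² + 1)/(2·4) ≡ 1/8. 8⁻¹ ≡ 7 (mod 11) since 8·7 = 56 ≡ 1, so λ ≡ 1·7 ≡ 7.
  x = λ² - 0 - 0 = 49 - 0 ≡ 5; y = λ·(0 - 5) - 4 ≡ 5. → (5, 5)
3P: (5, 5) + (0, 4). λ = (4 - 5)/(0 - 5) ≡ 10/6 mod 11. 6⁻¹ ≡ 2 (mod 11), so λ ≡ 9.
  x = λ² - 5 - 0 = 81 - 5 ≡ 10; y = λ·(5 - 10) - 5 ≡ 5. → (10, 5)
4P: (10, 5) + (0, 4). λ = (4 - 5)/(0 - 10) ≡ 10/1 mod 11. 1⁻¹ ≡ 1 (mod 11), so λ ≡ 10.
  x = λ² - 10 - 0 = 100 - 10 ≡ 2; y = λ·(10 - 2) - 5 ≡ 9. → (2, 9)
5P: (2, 9) + (0, 4). λ = (4 - 9)/(0 - 2) ≡ 6/9 mod 11. 9⁻¹ ≡ 5 (mod 11), so λ ≡ 8.
  x = λ² - 2 - 0 = 64 - 2 ≡ 7; y = λ·(2 - 7) - 9 ≡ 6. → (7, 6)
6P: (7, 6) + (0, 4). λ = (4 - 6)/(0 - 7) ≡ 9/4 mod 11. 4⁻¹ ≡ 3 (mod 11), so λ ≡ 5.
  x = λ² - 7 - 0 = 25 - 7 ≡ 7; y = λ·(7 - 7) - 6 ≡ 5. → (7, 5)
7P: (7, 5) + (0, 4). λ = (4 - 5)/(0 - 7) ≡ 10/4 mod 11. 4⁻¹ ≡ 3 (mod 11), so λ ≡ 8.
  x = λ² - 7 - 0 = 64 - 7 ≡ 2; y = λ·(7 - 2) - 5 ≡ 2. → (2, 2)
8P: (2, 2) + (0, 4). λ = (4 - 2)/(0 - 2) ≡ 2/9 mod 11. 9⁻¹ ≡ 5 (mod 11), so λ ≡ 10.
  x = λ² - 2 - 0 = 100 - 2 ≡ 10; y = λ·(2 - 10) - 2 ≡ 6. → (10, 6)
9P: (10, 6) + (0, 4). λ = (4 - 6)/(0 - 10) ≡ 9/1 mod 11. 1⁻¹ ≡ 1 (mod 11), so λ ≡ 9.
  x = λ² - 10 - 0 = 81 - 10 ≡ 5; y = λ·(10 - 5) - 6 ≡ 6. → (5, 6)
10P: (5, 6) + (0, 4). λ = (4 - 6)/(0 - 5) ≡ 9/6 mod 11. 6⁻¹ ≡ 2 (mod 11) since 6·2 = 12 ≡ 1, so λ ≡ 7.
  x = λ² - 5 - 0 = 49 - 5 ≡ 0; y = λ·(5 - 0) - 6 ≡ 7. → (0, 7)
11P: (0, 7) + (0, 4): same x and y₁ ≡ -y₂, so the sum is 𝒪.
11P = 𝒪, so the order is 11.

11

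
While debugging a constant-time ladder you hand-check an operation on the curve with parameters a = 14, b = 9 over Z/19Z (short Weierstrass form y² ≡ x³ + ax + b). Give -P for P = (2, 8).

(2, 11)

-(2, 8) = (2, -8 mod 19) = (2, 11).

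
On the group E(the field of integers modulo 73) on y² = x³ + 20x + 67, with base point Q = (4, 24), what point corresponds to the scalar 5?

Repeated addition: build up to 5Q.
2Q: tangent at (4, 24): λ = (3·4² + 20)/(2·24) ≡ 68/48. 48⁻¹ ≡ 35 (mod 73), so λ ≡ 68·35 ≡ 44.
  x = λ² - 4 - 4 = 1936 - 8 ≡ 30; y = λ·(4 - 30) - 24 ≡ 0. → (30, 0)
3Q: (30, 0) + (4, 24). λ = (24 - 0)/(4 - 30) ≡ 24/47 mod 73. 47⁻¹ ≡ 14 (mod 73), so λ ≡ 44.
  x = λ² - 30 - 4 = 1936 - 34 ≡ 4; y = λ·(30 - 4) - 0 ≡ 49. → (4, 49)
4Q: (4, 49) + (4, 24): same x and y₁ ≡ -y₂, so the sum is 𝒪.
5Q: 𝒪 + (4, 24) = (4, 24) (identity).

(4, 24)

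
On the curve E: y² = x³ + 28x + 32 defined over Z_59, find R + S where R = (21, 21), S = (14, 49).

(21, 21) + (14, 49). λ = (49 - 21)/(14 - 21) ≡ 28/52 mod 59. 52⁻¹ ≡ 42 (mod 59), so λ ≡ 55.
  x = λ² - 21 - 14 = 3025 - 35 ≡ 40; y = λ·(21 - 40) - 21 ≡ 55. → (40, 55)

(40, 55)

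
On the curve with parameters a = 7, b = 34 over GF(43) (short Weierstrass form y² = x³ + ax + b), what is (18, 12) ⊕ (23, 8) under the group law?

(25, 28)

(18, 12) + (23, 8). λ = (8 - 12)/(23 - 18) ≡ 39/5 mod 43. 5⁻¹ ≡ 26 (mod 43), so λ ≡ 25.
  x = λ² - 18 - 23 = 625 - 41 ≡ 25; y = λ·(18 - 25) - 12 ≡ 28. → (25, 28)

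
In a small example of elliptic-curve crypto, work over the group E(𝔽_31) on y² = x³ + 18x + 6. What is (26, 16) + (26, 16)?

(10, 15)

tangent at (26, 16): λ = (3·26² + 18)/(2·16) ≡ 0/1. 1⁻¹ ≡ 1 (mod 31), so λ ≡ 0·1 ≡ 0.
  x = λ² - 26 - 26 = 0 - 52 ≡ 10; y = λ·(26 - 10) - 16 ≡ 15. → (10, 15)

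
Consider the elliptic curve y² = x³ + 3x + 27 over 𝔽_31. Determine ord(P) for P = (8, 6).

2P: tangent at (8, 6): λ = (3·8² + 3)/(2·6) ≡ 9/12. 12⁻¹ ≡ 13 (mod 31) since 12·13 = 156 ≡ 1, so λ ≡ 9·13 ≡ 24.
  x = λ² - 8 - 8 = 576 - 16 ≡ 2; y = λ·(8 - 2) - 6 ≡ 14. → (2, 14)
3P: (2, 14) + (8, 6). λ = (6 - 14)/(8 - 2) ≡ 23/6 mod 31. 6⁻¹ ≡ 26 (mod 31), so λ ≡ 9.
  x = λ² - 2 - 8 = 81 - 10 ≡ 9; y = λ·(2 - 9) - 14 ≡ 16. → (9, 16)
4P: (9, 16) + (8, 6). λ = (6 - 16)/(8 - 9) ≡ 21/30 mod 31. 30⁻¹ ≡ 30 (mod 31), so λ ≡ 10.
  x = λ² - 9 - 8 = 100 - 17 ≡ 21; y = λ·(9 - 21) - 16 ≡ 19. → (21, 19)
5P: (21, 19) + (8, 6). λ = (6 - 19)/(8 - 21) ≡ 18/18 mod 31. 18⁻¹ ≡ 19 (mod 31), so λ ≡ 1.
  x = λ² - 21 - 8 = 1 - 29 ≡ 3; y = λ·(21 - 3) - 19 ≡ 30. → (3, 30)
6P: (3, 30) + (8, 6). λ = (6 - 30)/(8 - 3) ≡ 7/5 mod 31. 5⁻¹ ≡ 25 (mod 31) since 5·25 = 125 ≡ 1, so λ ≡ 20.
  x = λ² - 3 - 8 = 400 - 11 ≡ 17; y = λ·(3 - 17) - 30 ≡ 0. → (17, 0)
7P: (17, 0) + (8, 6). λ = (6 - 0)/(8 - 17) ≡ 6/22 mod 31. 22⁻¹ ≡ 24 (mod 31), so λ ≡ 20.
  x = λ² - 17 - 8 = 400 - 25 ≡ 3; y = λ·(17 - 3) - 0 ≡ 1. → (3, 1)
8P: (3, 1) + (8, 6). λ = (6 - 1)/(8 - 3) ≡ 5/5 mod 31. 5⁻¹ ≡ 25 (mod 31) since 5·25 = 125 ≡ 1, so λ ≡ 1.
  x = λ² - 3 - 8 = 1 - 11 ≡ 21; y = λ·(3 - 21) - 1 ≡ 12. → (21, 12)
9P: (21, 12) + (8, 6). λ = (6 - 12)/(8 - 21) ≡ 25/18 mod 31. 18⁻¹ ≡ 19 (mod 31), so λ ≡ 10.
  x = λ² - 21 - 8 = 100 - 29 ≡ 9; y = λ·(21 - 9) - 12 ≡ 15. → (9, 15)
10P: (9, 15) + (8, 6). λ = (6 - 15)/(8 - 9) ≡ 22/30 mod 31. 30⁻¹ ≡ 30 (mod 31) since 30·30 = 900 ≡ 1, so λ ≡ 9.
  x = λ² - 9 - 8 = 81 - 17 ≡ 2; y = λ·(9 - 2) - 15 ≡ 17. → (2, 17)
11P: (2, 17) + (8, 6). λ = (6 - 17)/(8 - 2) ≡ 20/6 mod 31. 6⁻¹ ≡ 26 (mod 31), so λ ≡ 24.
  x = λ² - 2 - 8 = 576 - 10 ≡ 8; y = λ·(2 - 8) - 17 ≡ 25. → (8, 25)
12P: (8, 25) + (8, 6): same x and y₁ ≡ -y₂, so the sum is O.
12P = O, so the order is 12.

12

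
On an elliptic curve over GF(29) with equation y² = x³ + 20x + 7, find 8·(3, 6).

Write P = (3, 6).
Repeated addition: build up to 8P.
2P: tangent at (3, 6): λ = (3·3² + 20)/(2·6) ≡ 18/12. 12⁻¹ ≡ 17 (mod 29) since 12·17 = 204 ≡ 1, so λ ≡ 18·17 ≡ 16.
  x = λ² - 3 - 3 = 256 - 6 ≡ 18; y = λ·(3 - 18) - 6 ≡ 15. → (18, 15)
3P: (18, 15) + (3, 6). λ = (6 - 15)/(3 - 18) ≡ 20/14 mod 29. 14⁻¹ ≡ 27 (mod 29), so λ ≡ 18.
  x = λ² - 18 - 3 = 324 - 21 ≡ 13; y = λ·(18 - 13) - 15 ≡ 17. → (13, 17)
4P: (13, 17) + (3, 6). λ = (6 - 17)/(3 - 13) ≡ 18/19 mod 29. 19⁻¹ ≡ 26 (mod 29), so λ ≡ 4.
  x = λ² - 13 - 3 = 16 - 16 ≡ 0; y = λ·(13 - 0) - 17 ≡ 6. → (0, 6)
5P: (0, 6) + (3, 6). λ = (6 - 6)/(3 - 0) ≡ 0/3 mod 29. 3⁻¹ ≡ 10 (mod 29), so λ ≡ 0.
  x = λ² - 0 - 3 = 0 - 3 ≡ 26; y = λ·(0 - 26) - 6 ≡ 23. → (26, 23)
6P: (26, 23) + (3, 6). λ = (6 - 23)/(3 - 26) ≡ 12/6 mod 29. 6⁻¹ ≡ 5 (mod 29), so λ ≡ 2.
  x = λ² - 26 - 3 = 4 - 29 ≡ 4; y = λ·(26 - 4) - 23 ≡ 21. → (4, 21)
7P: (4, 21) + (3, 6). λ = (6 - 21)/(3 - 4) ≡ 14/28 mod 29. 28⁻¹ ≡ 28 (mod 29) since 28·28 = 784 ≡ 1, so λ ≡ 15.
  x = λ² - 4 - 3 = 225 - 7 ≡ 15; y = λ·(4 - 15) - 21 ≡ 17. → (15, 17)
8P: (15, 17) + (3, 6). λ = (6 - 17)/(3 - 15) ≡ 18/17 mod 29. 17⁻¹ ≡ 12 (mod 29) since 17·12 = 204 ≡ 1, so λ ≡ 13.
  x = λ² - 15 - 3 = 169 - 18 ≡ 6; y = λ·(15 - 6) - 17 ≡ 13. → (6, 13)

(6, 13)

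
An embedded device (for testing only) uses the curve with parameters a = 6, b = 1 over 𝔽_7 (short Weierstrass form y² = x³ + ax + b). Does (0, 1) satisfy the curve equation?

y² = 1² ≡ 1; x³ + 6x + 1 = 1 ≡ 1 (mod 7). 1 = 1.

yes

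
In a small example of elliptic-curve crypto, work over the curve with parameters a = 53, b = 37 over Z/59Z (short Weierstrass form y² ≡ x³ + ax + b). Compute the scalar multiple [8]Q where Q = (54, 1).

(29, 48)

Repeated addition: build up to 8Q.
2Q: tangent at (54, 1): λ = (3·54² + 53)/(2·1) ≡ 10/2. 2⁻¹ ≡ 30 (mod 59), so λ ≡ 10·30 ≡ 5.
  x = λ² - 54 - 54 = 25 - 108 ≡ 35; y = λ·(54 - 35) - 1 ≡ 35. → (35, 35)
3Q: (35, 35) + (54, 1). λ = (1 - 35)/(54 - 35) ≡ 25/19 mod 59. 19⁻¹ ≡ 28 (mod 59), so λ ≡ 51.
  x = λ² - 35 - 54 = 2601 - 89 ≡ 34; y = λ·(35 - 34) - 35 ≡ 16. → (34, 16)
4Q: (34, 16) + (54, 1). λ = (1 - 16)/(54 - 34) ≡ 44/20 mod 59. 20⁻¹ ≡ 3 (mod 59) since 20·3 = 60 ≡ 1, so λ ≡ 14.
  x = λ² - 34 - 54 = 196 - 88 ≡ 49; y = λ·(34 - 49) - 16 ≡ 10. → (49, 10)
5Q: (49, 10) + (54, 1). λ = (1 - 10)/(54 - 49) ≡ 50/5 mod 59. 5⁻¹ ≡ 12 (mod 59), so λ ≡ 10.
  x = λ² - 49 - 54 = 100 - 103 ≡ 56; y = λ·(49 - 56) - 10 ≡ 38. → (56, 38)
6Q: (56, 38) + (54, 1). λ = (1 - 38)/(54 - 56) ≡ 22/57 mod 59. 57⁻¹ ≡ 29 (mod 59), so λ ≡ 48.
  x = λ² - 56 - 54 = 2304 - 110 ≡ 11; y = λ·(56 - 11) - 38 ≡ 57. → (11, 57)
7Q: (11, 57) + (54, 1). λ = (1 - 57)/(54 - 11) ≡ 3/43 mod 59. 43⁻¹ ≡ 11 (mod 59), so λ ≡ 33.
  x = λ² - 11 - 54 = 1089 - 65 ≡ 21; y = λ·(11 - 21) - 57 ≡ 26. → (21, 26)
8Q: (21, 26) + (54, 1). λ = (1 - 26)/(54 - 21) ≡ 34/33 mod 59. 33⁻¹ ≡ 34 (mod 59) since 33·34 = 1122 ≡ 1, so λ ≡ 35.
  x = λ² - 21 - 54 = 1225 - 75 ≡ 29; y = λ·(21 - 29) - 26 ≡ 48. → (29, 48)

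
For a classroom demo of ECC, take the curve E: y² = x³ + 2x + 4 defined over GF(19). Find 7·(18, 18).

Write P = (18, 18).
Double-and-add on 7 = (111)₂. Start with P = (18, 18) for the leading 1-bit.
double: tangent at (18, 18): λ = (3·18² + 2)/(2·18) ≡ 5/17. 17⁻¹ ≡ 9 (mod 19), so λ ≡ 5·9 ≡ 7.
  x = λ² - 18 - 18 = 49 - 36 ≡ 13; y = λ·(18 - 13) - 18 ≡ 17. → (13, 17)
add P: (13, 17) + (18, 18). λ = (18 - 17)/(18 - 13) ≡ 1/5 mod 19. 5⁻¹ ≡ 4 (mod 19), so λ ≡ 4.
  x = λ² - 13 - 18 = 16 - 31 ≡ 4; y = λ·(13 - 4) - 17 ≡ 0. → (4, 0)
double: (4, 0) + (4, 0): same x and y₁ ≡ -y₂, so the sum is ∞.
add P: ∞ + (18, 18) = (18, 18) (identity).

(18, 18)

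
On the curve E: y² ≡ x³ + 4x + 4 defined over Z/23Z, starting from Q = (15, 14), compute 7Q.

(12, 3)

Repeated addition: build up to 7Q.
2Q: tangent at (15, 14): λ = (3·15² + 4)/(2·14) ≡ 12/5. 5⁻¹ ≡ 14 (mod 23), so λ ≡ 12·14 ≡ 7.
  x = λ² - 15 - 15 = 49 - 30 ≡ 19; y = λ·(15 - 19) - 14 ≡ 4. → (19, 4)
3Q: (19, 4) + (15, 14). λ = (14 - 4)/(15 - 19) ≡ 10/19 mod 23. 19⁻¹ ≡ 17 (mod 23) since 19·17 = 323 ≡ 1, so λ ≡ 9.
  x = λ² - 19 - 15 = 81 - 34 ≡ 1; y = λ·(19 - 1) - 4 ≡ 20. → (1, 20)
4Q: (1, 20) + (15, 14). λ = (14 - 20)/(15 - 1) ≡ 17/14 mod 23. 14⁻¹ ≡ 5 (mod 23), so λ ≡ 16.
  x = λ² - 1 - 15 = 256 - 16 ≡ 10; y = λ·(1 - 10) - 20 ≡ 20. → (10, 20)
5Q: (10, 20) + (15, 14). λ = (14 - 20)/(15 - 10) ≡ 17/5 mod 23. 5⁻¹ ≡ 14 (mod 23), so λ ≡ 8.
  x = λ² - 10 - 15 = 64 - 25 ≡ 16; y = λ·(10 - 16) - 20 ≡ 1. → (16, 1)
6Q: (16, 1) + (15, 14). λ = (14 - 1)/(15 - 16) ≡ 13/22 mod 23. 22⁻¹ ≡ 22 (mod 23), so λ ≡ 10.
  x = λ² - 16 - 15 = 100 - 31 ≡ 0; y = λ·(16 - 0) - 1 ≡ 21. → (0, 21)
7Q: (0, 21) + (15, 14). λ = (14 - 21)/(15 - 0) ≡ 16/15 mod 23. 15⁻¹ ≡ 20 (mod 23) since 15·20 = 300 ≡ 1, so λ ≡ 21.
  x = λ² - 0 - 15 = 441 - 15 ≡ 12; y = λ·(0 - 12) - 21 ≡ 3. → (12, 3)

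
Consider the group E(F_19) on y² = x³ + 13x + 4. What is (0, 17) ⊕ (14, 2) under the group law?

(14, 17)

(0, 17) + (14, 2). λ = (2 - 17)/(14 - 0) ≡ 4/14 mod 19. 14⁻¹ ≡ 15 (mod 19) since 14·15 = 210 ≡ 1, so λ ≡ 3.
  x = λ² - 0 - 14 = 9 - 14 ≡ 14; y = λ·(0 - 14) - 17 ≡ 17. → (14, 17)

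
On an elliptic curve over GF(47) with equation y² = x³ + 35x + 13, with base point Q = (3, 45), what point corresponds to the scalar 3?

(7, 32)

Repeated addition: build up to 3Q.
2Q: tangent at (3, 45): λ = (3·3² + 35)/(2·45) ≡ 15/43. 43⁻¹ ≡ 35 (mod 47), so λ ≡ 15·35 ≡ 8.
  x = λ² - 3 - 3 = 64 - 6 ≡ 11; y = λ·(3 - 11) - 45 ≡ 32. → (11, 32)
3Q: (11, 32) + (3, 45). λ = (45 - 32)/(3 - 11) ≡ 13/39 mod 47. 39⁻¹ ≡ 41 (mod 47), so λ ≡ 16.
  x = λ² - 11 - 3 = 256 - 14 ≡ 7; y = λ·(11 - 7) - 32 ≡ 32. → (7, 32)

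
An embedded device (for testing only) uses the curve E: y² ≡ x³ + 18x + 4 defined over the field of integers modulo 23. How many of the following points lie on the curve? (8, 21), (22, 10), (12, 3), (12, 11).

1

(8, 21): 21² ≡ 4, rhs ≡ 16 → off.
(22, 10): 10² ≡ 8, rhs ≡ 8 → on.
(12, 3): 3² ≡ 9, rhs ≡ 16 → off.
(12, 11): 11² ≡ 6, rhs ≡ 16 → off.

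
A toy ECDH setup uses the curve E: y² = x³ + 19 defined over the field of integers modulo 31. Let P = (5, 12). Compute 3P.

Repeated addition: build up to 3P.
2P: tangent at (5, 12): λ = (3·5² + 0)/(2·12) ≡ 13/24. 24⁻¹ ≡ 22 (mod 31) since 24·22 = 528 ≡ 1, so λ ≡ 13·22 ≡ 7.
  x = λ² - 5 - 5 = 49 - 10 ≡ 8; y = λ·(5 - 8) - 12 ≡ 29. → (8, 29)
3P: (8, 29) + (5, 12). λ = (12 - 29)/(5 - 8) ≡ 14/28 mod 31. 28⁻¹ ≡ 10 (mod 31), so λ ≡ 16.
  x = λ² - 8 - 5 = 256 - 13 ≡ 26; y = λ·(8 - 26) - 29 ≡ 24. → (26, 24)

(26, 24)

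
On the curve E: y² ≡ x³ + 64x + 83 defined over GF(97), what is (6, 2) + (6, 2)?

(91, 29)

tangent at (6, 2): λ = (3·6² + 64)/(2·2) ≡ 75/4. 4⁻¹ ≡ 73 (mod 97) since 4·73 = 292 ≡ 1, so λ ≡ 75·73 ≡ 43.
  x = λ² - 6 - 6 = 1849 - 12 ≡ 91; y = λ·(6 - 91) - 2 ≡ 29. → (91, 29)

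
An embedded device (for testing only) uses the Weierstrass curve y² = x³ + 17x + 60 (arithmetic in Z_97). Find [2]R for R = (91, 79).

(15, 2)

tangent at (91, 79): λ = (3·91² + 17)/(2·79) ≡ 28/61. 61⁻¹ ≡ 35 (mod 97), so λ ≡ 28·35 ≡ 10.
  x = λ² - 91 - 91 = 100 - 182 ≡ 15; y = λ·(91 - 15) - 79 ≡ 2. → (15, 2)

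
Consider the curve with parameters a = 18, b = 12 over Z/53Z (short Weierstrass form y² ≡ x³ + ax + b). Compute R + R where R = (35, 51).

tangent at (35, 51): λ = (3·35² + 18)/(2·51) ≡ 36/49. 49⁻¹ ≡ 13 (mod 53), so λ ≡ 36·13 ≡ 44.
  x = λ² - 35 - 35 = 1936 - 70 ≡ 11; y = λ·(35 - 11) - 51 ≡ 51. → (11, 51)

(11, 51)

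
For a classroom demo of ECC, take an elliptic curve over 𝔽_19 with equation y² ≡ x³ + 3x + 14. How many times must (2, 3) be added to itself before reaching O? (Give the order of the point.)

7

2P: tangent at (2, 3): λ = (3·2² + 3)/(2·3) ≡ 15/6. 6⁻¹ ≡ 16 (mod 19), so λ ≡ 15·16 ≡ 12.
  x = λ² - 2 - 2 = 144 - 4 ≡ 7; y = λ·(2 - 7) - 3 ≡ 13. → (7, 13)
3P: (7, 13) + (2, 3). λ = (3 - 13)/(2 - 7) ≡ 9/14 mod 19. 14⁻¹ ≡ 15 (mod 19) since 14·15 = 210 ≡ 1, so λ ≡ 2.
  x = λ² - 7 - 2 = 4 - 9 ≡ 14; y = λ·(7 - 14) - 13 ≡ 11. → (14, 11)
4P: (14, 11) + (2, 3). λ = (3 - 11)/(2 - 14) ≡ 11/7 mod 19. 7⁻¹ ≡ 11 (mod 19) since 7·11 = 77 ≡ 1, so λ ≡ 7.
  x = λ² - 14 - 2 = 49 - 16 ≡ 14; y = λ·(14 - 14) - 11 ≡ 8. → (14, 8)
5P: (14, 8) + (2, 3). λ = (3 - 8)/(2 - 14) ≡ 14/7 mod 19. 7⁻¹ ≡ 11 (mod 19), so λ ≡ 2.
  x = λ² - 14 - 2 = 4 - 16 ≡ 7; y = λ·(14 - 7) - 8 ≡ 6. → (7, 6)
6P: (7, 6) + (2, 3). λ = (3 - 6)/(2 - 7) ≡ 16/14 mod 19. 14⁻¹ ≡ 15 (mod 19) since 14·15 = 210 ≡ 1, so λ ≡ 12.
  x = λ² - 7 - 2 = 144 - 9 ≡ 2; y = λ·(7 - 2) - 6 ≡ 16. → (2, 16)
7P: (2, 16) + (2, 3): same x and y₁ ≡ -y₂, so the sum is O.
7P = O, so the order is 7.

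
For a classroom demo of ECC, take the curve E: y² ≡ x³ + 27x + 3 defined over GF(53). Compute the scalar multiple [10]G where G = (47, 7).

(29, 0)

Double-and-add on 10 = (1010)₂. Start with G = (47, 7) for the leading 1-bit.
double: tangent at (47, 7): λ = (3·47² + 27)/(2·7) ≡ 29/14. 14⁻¹ ≡ 19 (mod 53), so λ ≡ 29·19 ≡ 21.
  x = λ² - 47 - 47 = 441 - 94 ≡ 29; y = λ·(47 - 29) - 7 ≡ 0. → (29, 0)
double: (29, 0) + (29, 0): same x and y₁ ≡ -y₂, so the sum is O.
add G: O + (47, 7) = (47, 7) (identity).
double: tangent at (47, 7): λ = (3·47² + 27)/(2·7) ≡ 29/14. 14⁻¹ ≡ 19 (mod 53) since 14·19 = 266 ≡ 1, so λ ≡ 29·19 ≡ 21.
  x = λ² - 47 - 47 = 441 - 94 ≡ 29; y = λ·(47 - 29) - 7 ≡ 0. → (29, 0)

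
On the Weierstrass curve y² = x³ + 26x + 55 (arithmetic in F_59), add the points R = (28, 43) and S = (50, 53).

(9, 30)

(28, 43) + (50, 53). λ = (53 - 43)/(50 - 28) ≡ 10/22 mod 59. 22⁻¹ ≡ 51 (mod 59) since 22·51 = 1122 ≡ 1, so λ ≡ 38.
  x = λ² - 28 - 50 = 1444 - 78 ≡ 9; y = λ·(28 - 9) - 43 ≡ 30. → (9, 30)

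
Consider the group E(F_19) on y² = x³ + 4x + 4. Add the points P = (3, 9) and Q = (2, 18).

(0, 2)

(3, 9) + (2, 18). λ = (18 - 9)/(2 - 3) ≡ 9/18 mod 19. 18⁻¹ ≡ 18 (mod 19) since 18·18 = 324 ≡ 1, so λ ≡ 10.
  x = λ² - 3 - 2 = 100 - 5 ≡ 0; y = λ·(3 - 0) - 9 ≡ 2. → (0, 2)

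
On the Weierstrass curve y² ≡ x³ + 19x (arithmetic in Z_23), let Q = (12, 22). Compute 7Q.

(12, 1)

Double-and-add on 7 = (111)₂. Start with Q = (12, 22) for the leading 1-bit.
double: tangent at (12, 22): λ = (3·12² + 19)/(2·22) ≡ 14/21. 21⁻¹ ≡ 11 (mod 23), so λ ≡ 14·11 ≡ 16.
  x = λ² - 12 - 12 = 256 - 24 ≡ 2; y = λ·(12 - 2) - 22 ≡ 0. → (2, 0)
add Q: (2, 0) + (12, 22). λ = (22 - 0)/(12 - 2) ≡ 22/10 mod 23. 10⁻¹ ≡ 7 (mod 23), so λ ≡ 16.
  x = λ² - 2 - 12 = 256 - 14 ≡ 12; y = λ·(2 - 12) - 0 ≡ 1. → (12, 1)
double: tangent at (12, 1): λ = (3·12² + 19)/(2·1) ≡ 14/2. 2⁻¹ ≡ 12 (mod 23), so λ ≡ 14·12 ≡ 7.
  x = λ² - 12 - 12 = 49 - 24 ≡ 2; y = λ·(12 - 2) - 1 ≡ 0. → (2, 0)
add Q: (2, 0) + (12, 22). λ = (22 - 0)/(12 - 2) ≡ 22/10 mod 23. 10⁻¹ ≡ 7 (mod 23) since 10·7 = 70 ≡ 1, so λ ≡ 16.
  x = λ² - 2 - 12 = 256 - 14 ≡ 12; y = λ·(2 - 12) - 0 ≡ 1. → (12, 1)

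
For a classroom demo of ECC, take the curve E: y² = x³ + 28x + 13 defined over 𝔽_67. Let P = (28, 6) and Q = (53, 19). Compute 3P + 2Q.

(33, 15)

First 3P:
Repeated addition: build up to 3P.
2P: tangent at (28, 6): λ = (3·28² + 28)/(2·6) ≡ 35/12. 12⁻¹ ≡ 28 (mod 67), so λ ≡ 35·28 ≡ 42.
  x = λ² - 28 - 28 = 1764 - 56 ≡ 33; y = λ·(28 - 33) - 6 ≡ 52. → (33, 52)
3P: (33, 52) + (28, 6). λ = (6 - 52)/(28 - 33) ≡ 21/62 mod 67. 62⁻¹ ≡ 40 (mod 67), so λ ≡ 36.
  x = λ² - 33 - 28 = 1296 - 61 ≡ 29; y = λ·(33 - 29) - 52 ≡ 25. → (29, 25)
3P = (29, 25).
Next 2Q:
Repeated addition: build up to 2Q.
2Q: tangent at (53, 19): λ = (3·53² + 28)/(2·19) ≡ 13/38. 38⁻¹ ≡ 30 (mod 67), so λ ≡ 13·30 ≡ 55.
  x = λ² - 53 - 53 = 3025 - 106 ≡ 38; y = λ·(53 - 38) - 19 ≡ 2. → (38, 2)
2Q = (38, 2).
Finally 3P + 2Q:
(29, 25) + (38, 2). λ = (2 - 25)/(38 - 29) ≡ 44/9 mod 67. 9⁻¹ ≡ 15 (mod 67), so λ ≡ 57.
  x = λ² - 29 - 38 = 3249 - 67 ≡ 33; y = λ·(29 - 33) - 25 ≡ 15. → (33, 15)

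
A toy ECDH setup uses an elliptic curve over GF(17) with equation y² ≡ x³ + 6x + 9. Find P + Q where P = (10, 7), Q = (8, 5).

(10, 7) + (8, 5). λ = (5 - 7)/(8 - 10) ≡ 15/15 mod 17. 15⁻¹ ≡ 8 (mod 17) since 15·8 = 120 ≡ 1, so λ ≡ 1.
  x = λ² - 10 - 8 = 1 - 18 ≡ 0; y = λ·(10 - 0) - 7 ≡ 3. → (0, 3)

(0, 3)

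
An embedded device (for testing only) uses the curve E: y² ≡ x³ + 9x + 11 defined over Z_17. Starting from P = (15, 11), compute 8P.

Repeated addition: build up to 8P.
2P: tangent at (15, 11): λ = (3·15² + 9)/(2·11) ≡ 4/5. 5⁻¹ ≡ 7 (mod 17), so λ ≡ 4·7 ≡ 11.
  x = λ² - 15 - 15 = 121 - 30 ≡ 6; y = λ·(15 - 6) - 11 ≡ 3. → (6, 3)
3P: (6, 3) + (15, 11). λ = (11 - 3)/(15 - 6) ≡ 8/9 mod 17. 9⁻¹ ≡ 2 (mod 17), so λ ≡ 16.
  x = λ² - 6 - 15 = 256 - 21 ≡ 14; y = λ·(6 - 14) - 3 ≡ 5. → (14, 5)
4P: (14, 5) + (15, 11). λ = (11 - 5)/(15 - 14) ≡ 6/1 mod 17. 1⁻¹ ≡ 1 (mod 17), so λ ≡ 6.
  x = λ² - 14 - 15 = 36 - 29 ≡ 7; y = λ·(14 - 7) - 5 ≡ 3. → (7, 3)
5P: (7, 3) + (15, 11). λ = (11 - 3)/(15 - 7) ≡ 8/8 mod 17. 8⁻¹ ≡ 15 (mod 17), so λ ≡ 1.
  x = λ² - 7 - 15 = 1 - 22 ≡ 13; y = λ·(7 - 13) - 3 ≡ 8. → (13, 8)
6P: (13, 8) + (15, 11). λ = (11 - 8)/(15 - 13) ≡ 3/2 mod 17. 2⁻¹ ≡ 9 (mod 17) since 2·9 = 18 ≡ 1, so λ ≡ 10.
  x = λ² - 13 - 15 = 100 - 28 ≡ 4; y = λ·(13 - 4) - 8 ≡ 14. → (4, 14)
7P: (4, 14) + (15, 11). λ = (11 - 14)/(15 - 4) ≡ 14/11 mod 17. 11⁻¹ ≡ 14 (mod 17), so λ ≡ 9.
  x = λ² - 4 - 15 = 81 - 19 ≡ 11; y = λ·(4 - 11) - 14 ≡ 8. → (11, 8)
8P: (11, 8) + (15, 11). λ = (11 - 8)/(15 - 11) ≡ 3/4 mod 17. 4⁻¹ ≡ 13 (mod 17) since 4·13 = 52 ≡ 1, so λ ≡ 5.
  x = λ² - 11 - 15 = 25 - 26 ≡ 16; y = λ·(11 - 16) - 8 ≡ 1. → (16, 1)

(16, 1)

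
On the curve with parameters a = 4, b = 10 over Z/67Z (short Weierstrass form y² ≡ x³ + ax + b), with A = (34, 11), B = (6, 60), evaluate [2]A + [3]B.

First 2A:
Repeated addition: build up to 2A.
2A: tangent at (34, 11): λ = (3·34² + 4)/(2·11) ≡ 55/22. 22⁻¹ ≡ 64 (mod 67), so λ ≡ 55·64 ≡ 36.
  x = λ² - 34 - 34 = 1296 - 68 ≡ 22; y = λ·(34 - 22) - 11 ≡ 19. → (22, 19)
2A = (22, 19).
Next 3B:
Repeated addition: build up to 3B.
2B: tangent at (6, 60): λ = (3·6² + 4)/(2·60) ≡ 45/53. 53⁻¹ ≡ 43 (mod 67) since 53·43 = 2279 ≡ 1, so λ ≡ 45·43 ≡ 59.
  x = λ² - 6 - 6 = 3481 - 12 ≡ 52; y = λ·(6 - 52) - 60 ≡ 40. → (52, 40)
3B: (52, 40) + (6, 60). λ = (60 - 40)/(6 - 52) ≡ 20/21 mod 67. 21⁻¹ ≡ 16 (mod 67), so λ ≡ 52.
  x = λ² - 52 - 6 = 2704 - 58 ≡ 33; y = λ·(52 - 33) - 40 ≡ 10. → (33, 10)
3B = (33, 10).
Finally 2A + 3B:
(22, 19) + (33, 10). λ = (10 - 19)/(33 - 22) ≡ 58/11 mod 67. 11⁻¹ ≡ 61 (mod 67), so λ ≡ 54.
  x = λ² - 22 - 33 = 2916 - 55 ≡ 47; y = λ·(22 - 47) - 19 ≡ 38. → (47, 38)

(47, 38)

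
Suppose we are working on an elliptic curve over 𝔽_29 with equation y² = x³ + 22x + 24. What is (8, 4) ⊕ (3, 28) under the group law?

(19, 14)

(8, 4) + (3, 28). λ = (28 - 4)/(3 - 8) ≡ 24/24 mod 29. 24⁻¹ ≡ 23 (mod 29), so λ ≡ 1.
  x = λ² - 8 - 3 = 1 - 11 ≡ 19; y = λ·(8 - 19) - 4 ≡ 14. → (19, 14)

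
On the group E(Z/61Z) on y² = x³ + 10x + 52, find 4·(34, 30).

Write G = (34, 30).
Double-and-add on 4 = (100)₂. Start with G = (34, 30) for the leading 1-bit.
double: tangent at (34, 30): λ = (3·34² + 10)/(2·30) ≡ 1/60. 60⁻¹ ≡ 60 (mod 61), so λ ≡ 1·60 ≡ 60.
  x = λ² - 34 - 34 = 3600 - 68 ≡ 55; y = λ·(34 - 55) - 30 ≡ 52. → (55, 52)
double: tangent at (55, 52): λ = (3·55² + 10)/(2·52) ≡ 57/43. 43⁻¹ ≡ 44 (mod 61), so λ ≡ 57·44 ≡ 7.
  x = λ² - 55 - 55 = 49 - 110 ≡ 0; y = λ·(55 - 0) - 52 ≡ 28. → (0, 28)

(0, 28)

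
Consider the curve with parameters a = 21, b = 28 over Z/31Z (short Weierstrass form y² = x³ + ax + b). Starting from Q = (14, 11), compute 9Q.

Repeated addition: build up to 9Q.
2Q: tangent at (14, 11): λ = (3·14² + 21)/(2·11) ≡ 20/22. 22⁻¹ ≡ 24 (mod 31) since 22·24 = 528 ≡ 1, so λ ≡ 20·24 ≡ 15.
  x = λ² - 14 - 14 = 225 - 28 ≡ 11; y = λ·(14 - 11) - 11 ≡ 3. → (11, 3)
3Q: (11, 3) + (14, 11). λ = (11 - 3)/(14 - 11) ≡ 8/3 mod 31. 3⁻¹ ≡ 21 (mod 31), so λ ≡ 13.
  x = λ² - 11 - 14 = 169 - 25 ≡ 20; y = λ·(11 - 20) - 3 ≡ 4. → (20, 4)
4Q: (20, 4) + (14, 11). λ = (11 - 4)/(14 - 20) ≡ 7/25 mod 31. 25⁻¹ ≡ 5 (mod 31) since 25·5 = 125 ≡ 1, so λ ≡ 4.
  x = λ² - 20 - 14 = 16 - 34 ≡ 13; y = λ·(20 - 13) - 4 ≡ 24. → (13, 24)
5Q: (13, 24) + (14, 11). λ = (11 - 24)/(14 - 13) ≡ 18/1 mod 31. 1⁻¹ ≡ 1 (mod 31), so λ ≡ 18.
  x = λ² - 13 - 14 = 324 - 27 ≡ 18; y = λ·(13 - 18) - 24 ≡ 10. → (18, 10)
6Q: (18, 10) + (14, 11). λ = (11 - 10)/(14 - 18) ≡ 1/27 mod 31. 27⁻¹ ≡ 23 (mod 31), so λ ≡ 23.
  x = λ² - 18 - 14 = 529 - 32 ≡ 1; y = λ·(18 - 1) - 10 ≡ 9. → (1, 9)
7Q: (1, 9) + (14, 11). λ = (11 - 9)/(14 - 1) ≡ 2/13 mod 31. 13⁻¹ ≡ 12 (mod 31), so λ ≡ 24.
  x = λ² - 1 - 14 = 576 - 15 ≡ 3; y = λ·(1 - 3) - 9 ≡ 5. → (3, 5)
8Q: (3, 5) + (14, 11). λ = (11 - 5)/(14 - 3) ≡ 6/11 mod 31. 11⁻¹ ≡ 17 (mod 31) since 11·17 = 187 ≡ 1, so λ ≡ 9.
  x = λ² - 3 - 14 = 81 - 17 ≡ 2; y = λ·(3 - 2) - 5 ≡ 4. → (2, 4)
9Q: (2, 4) + (14, 11). λ = (11 - 4)/(14 - 2) ≡ 7/12 mod 31. 12⁻¹ ≡ 13 (mod 31) since 12·13 = 156 ≡ 1, so λ ≡ 29.
  x = λ² - 2 - 14 = 841 - 16 ≡ 19; y = λ·(2 - 19) - 4 ≡ 30. → (19, 30)

(19, 30)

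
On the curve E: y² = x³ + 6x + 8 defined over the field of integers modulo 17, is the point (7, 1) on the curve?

no

y² = 1² ≡ 1; x³ + 6x + 8 = 393 ≡ 2 (mod 17). 1 ≠ 2.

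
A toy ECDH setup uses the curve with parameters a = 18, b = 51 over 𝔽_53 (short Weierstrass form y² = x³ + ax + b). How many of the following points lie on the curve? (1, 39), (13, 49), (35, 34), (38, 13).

(1, 39): 39² ≡ 37, rhs ≡ 17 → off.
(13, 49): 49² ≡ 16, rhs ≡ 44 → off.
(35, 34): 34² ≡ 43, rhs ≡ 43 → on.
(38, 13): 13² ≡ 10, rhs ≡ 10 → on.

2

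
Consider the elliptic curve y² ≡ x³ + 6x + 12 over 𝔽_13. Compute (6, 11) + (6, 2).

O

The two points share x = 6 and their y-coordinates satisfy 11 + 2 ≡ 0 (mod 13), so they are inverses. Their sum is O.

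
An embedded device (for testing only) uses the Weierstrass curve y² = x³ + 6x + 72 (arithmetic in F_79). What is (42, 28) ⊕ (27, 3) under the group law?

(42, 28) + (27, 3). λ = (3 - 28)/(27 - 42) ≡ 54/64 mod 79. 64⁻¹ ≡ 21 (mod 79), so λ ≡ 28.
  x = λ² - 42 - 27 = 784 - 69 ≡ 4; y = λ·(42 - 4) - 28 ≡ 9. → (4, 9)

(4, 9)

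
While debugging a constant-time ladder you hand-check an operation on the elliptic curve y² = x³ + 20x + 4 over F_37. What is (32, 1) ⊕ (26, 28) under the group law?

(27, 32)

(32, 1) + (26, 28). λ = (28 - 1)/(26 - 32) ≡ 27/31 mod 37. 31⁻¹ ≡ 6 (mod 37), so λ ≡ 14.
  x = λ² - 32 - 26 = 196 - 58 ≡ 27; y = λ·(32 - 27) - 1 ≡ 32. → (27, 32)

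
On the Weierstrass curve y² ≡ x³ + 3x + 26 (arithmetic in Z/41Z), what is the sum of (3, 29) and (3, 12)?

O

The two points share x = 3 and their y-coordinates satisfy 29 + 12 ≡ 0 (mod 41), so they are inverses. Their sum is the point at infinity.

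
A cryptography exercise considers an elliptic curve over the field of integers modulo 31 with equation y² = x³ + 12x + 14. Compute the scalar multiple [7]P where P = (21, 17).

Repeated addition: build up to 7P.
2P: tangent at (21, 17): λ = (3·21² + 12)/(2·17) ≡ 2/3. 3⁻¹ ≡ 21 (mod 31) since 3·21 = 63 ≡ 1, so λ ≡ 2·21 ≡ 11.
  x = λ² - 21 - 21 = 121 - 42 ≡ 17; y = λ·(21 - 17) - 17 ≡ 27. → (17, 27)
3P: (17, 27) + (21, 17). λ = (17 - 27)/(21 - 17) ≡ 21/4 mod 31. 4⁻¹ ≡ 8 (mod 31) since 4·8 = 32 ≡ 1, so λ ≡ 13.
  x = λ² - 17 - 21 = 169 - 38 ≡ 7; y = λ·(17 - 7) - 27 ≡ 10. → (7, 10)
4P: (7, 10) + (21, 17). λ = (17 - 10)/(21 - 7) ≡ 7/14 mod 31. 14⁻¹ ≡ 20 (mod 31), so λ ≡ 16.
  x = λ² - 7 - 21 = 256 - 28 ≡ 11; y = λ·(7 - 11) - 10 ≡ 19. → (11, 19)
5P: (11, 19) + (21, 17). λ = (17 - 19)/(21 - 11) ≡ 29/10 mod 31. 10⁻¹ ≡ 28 (mod 31), so λ ≡ 6.
  x = λ² - 11 - 21 = 36 - 32 ≡ 4; y = λ·(11 - 4) - 19 ≡ 23. → (4, 23)
6P: (4, 23) + (21, 17). λ = (17 - 23)/(21 - 4) ≡ 25/17 mod 31. 17⁻¹ ≡ 11 (mod 31), so λ ≡ 27.
  x = λ² - 4 - 21 = 729 - 25 ≡ 22; y = λ·(4 - 22) - 23 ≡ 18. → (22, 18)
7P: (22, 18) + (21, 17). λ = (17 - 18)/(21 - 22) ≡ 30/30 mod 31. 30⁻¹ ≡ 30 (mod 31), so λ ≡ 1.
  x = λ² - 22 - 21 = 1 - 43 ≡ 20; y = λ·(22 - 20) - 18 ≡ 15. → (20, 15)

(20, 15)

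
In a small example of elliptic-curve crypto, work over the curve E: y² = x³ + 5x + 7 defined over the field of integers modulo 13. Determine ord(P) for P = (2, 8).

2P: tangent at (2, 8): λ = (3·2² + 5)/(2·8) ≡ 4/3. 3⁻¹ ≡ 9 (mod 13), so λ ≡ 4·9 ≡ 10.
  x = λ² - 2 - 2 = 100 - 4 ≡ 5; y = λ·(2 - 5) - 8 ≡ 1. → (5, 1)
3P: (5, 1) + (2, 8). λ = (8 - 1)/(2 - 5) ≡ 7/10 mod 13. 10⁻¹ ≡ 4 (mod 13), so λ ≡ 2.
  x = λ² - 5 - 2 = 4 - 7 ≡ 10; y = λ·(5 - 10) - 1 ≡ 2. → (10, 2)
4P: (10, 2) + (2, 8). λ = (8 - 2)/(2 - 10) ≡ 6/5 mod 13. 5⁻¹ ≡ 8 (mod 13) since 5·8 = 40 ≡ 1, so λ ≡ 9.
  x = λ² - 10 - 2 = 81 - 12 ≡ 4; y = λ·(10 - 4) - 2 ≡ 0. → (4, 0)
5P: (4, 0) + (2, 8). λ = (8 - 0)/(2 - 4) ≡ 8/11 mod 13. 11⁻¹ ≡ 6 (mod 13) since 11·6 = 66 ≡ 1, so λ ≡ 9.
  x = λ² - 4 - 2 = 81 - 6 ≡ 10; y = λ·(4 - 10) - 0 ≡ 11. → (10, 11)
6P: (10, 11) + (2, 8). λ = (8 - 11)/(2 - 10) ≡ 10/5 mod 13. 5⁻¹ ≡ 8 (mod 13) since 5·8 = 40 ≡ 1, so λ ≡ 2.
  x = λ² - 10 - 2 = 4 - 12 ≡ 5; y = λ·(10 - 5) - 11 ≡ 12. → (5, 12)
7P: (5, 12) + (2, 8). λ = (8 - 12)/(2 - 5) ≡ 9/10 mod 13. 10⁻¹ ≡ 4 (mod 13), so λ ≡ 10.
  x = λ² - 5 - 2 = 100 - 7 ≡ 2; y = λ·(5 - 2) - 12 ≡ 5. → (2, 5)
8P: (2, 5) + (2, 8): same x and y₁ ≡ -y₂, so the sum is O.
8P = O, so the order is 8.

8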